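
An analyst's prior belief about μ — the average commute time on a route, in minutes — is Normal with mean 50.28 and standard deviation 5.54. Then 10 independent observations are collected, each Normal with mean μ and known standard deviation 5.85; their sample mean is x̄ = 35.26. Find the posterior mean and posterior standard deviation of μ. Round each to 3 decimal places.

Prior precision 1/τ₀² = 1/5.54² = 0.0325822; data precision n/σ² = 10/5.85² = 0.292205.
Posterior precision = 0.0325822 + 0.292205 = 0.324788, giving posterior SD = 1/√0.324788 = 1.755.
Posterior mean = (0.0325822·50.28 + 0.292205·35.26) / 0.324788 = 36.767.

Posterior mean ≈ 36.767; posterior SD ≈ 1.755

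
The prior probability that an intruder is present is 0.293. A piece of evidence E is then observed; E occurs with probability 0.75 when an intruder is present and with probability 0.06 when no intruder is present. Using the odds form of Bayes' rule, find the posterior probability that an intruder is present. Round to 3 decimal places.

Prior odds = 0.293/(1−0.293) = 0.41443. In log-odds, ln(0.41443) = -0.88086.
Add log likelihood ratio: ln(12.500) = 2.5257.
Posterior log-odds = 1.6449, so posterior odds = exp(1.6449) = 5.1803. Converting, P(H|E) = 5.1803/6.1803 = 0.838.

Posterior probability ≈ 0.838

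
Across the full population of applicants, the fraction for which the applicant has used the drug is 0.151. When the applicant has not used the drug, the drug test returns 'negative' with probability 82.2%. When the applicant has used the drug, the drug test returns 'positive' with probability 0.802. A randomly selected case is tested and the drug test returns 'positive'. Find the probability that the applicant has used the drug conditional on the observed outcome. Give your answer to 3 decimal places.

Let H be the event that the applicant has used the drug. P(H) = 0.151, so P(¬H) = 0.849. With E the 'positive' result, P(E|H) = 0.802 and P(E|¬H) = 0.178.
P(E) = 0.802·0.151 + 0.178·0.849 = 0.12110 + 0.15112 = 0.27222.
By Bayes' theorem, P(H|E) = 0.12110 / 0.27222 = 0.445.

P(H | E) ≈ 0.445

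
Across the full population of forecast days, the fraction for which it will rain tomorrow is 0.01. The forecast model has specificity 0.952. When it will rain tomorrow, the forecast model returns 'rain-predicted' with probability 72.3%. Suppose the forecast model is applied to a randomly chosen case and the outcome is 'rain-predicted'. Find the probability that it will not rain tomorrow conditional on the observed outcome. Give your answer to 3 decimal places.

P(¬H | E) ≈ 0.868

Write H for 'it will rain tomorrow'. Prior odds H:¬H = 0.01/0.99 = 0.010101. For the 'rain-predicted' outcome, the likelihood ratio is 0.723/0.048 = 15.062.
Posterior odds = 0.010101 × 15.062 = 0.15215, so P(H|E) = 0.15215/(1+0.15215) = 0.132. Then P(¬H|E) = 1 − 0.132 = 0.868.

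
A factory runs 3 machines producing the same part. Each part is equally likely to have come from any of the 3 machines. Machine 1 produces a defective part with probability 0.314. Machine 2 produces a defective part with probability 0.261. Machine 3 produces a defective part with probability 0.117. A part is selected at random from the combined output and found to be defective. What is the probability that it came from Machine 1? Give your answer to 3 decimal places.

Tabulate prior·likelihood by source: [1] prior 0.333333, lik 0.314, product 0.1047; [2] prior 0.333333, lik 0.261, product 0.08700; [3] prior 0.333333, lik 0.117, product 0.03900.
Normalizing constant = 0.23067; the posterior for Machine 1 is its product over the sum, 0.1047/0.23067 = 0.454.

Posterior probability ≈ 0.454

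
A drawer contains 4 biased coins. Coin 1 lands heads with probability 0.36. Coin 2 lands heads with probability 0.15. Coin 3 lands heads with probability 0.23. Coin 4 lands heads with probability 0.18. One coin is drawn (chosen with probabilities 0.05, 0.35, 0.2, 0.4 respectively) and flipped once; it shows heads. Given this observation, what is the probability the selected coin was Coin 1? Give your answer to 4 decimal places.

Posterior probability ≈ 0.0955

P(heads|C1) = 0.36; P(heads|C2) = 0.15; P(heads|C3) = 0.23; P(heads|C4) = 0.18.
Prior × likelihood for each source: 0.05·0.36=0.01800, 0.35·0.15=0.05250, 0.2·0.23=0.04600, 0.4·0.18=0.07200. Summing gives P(heads) = 0.18850.
P(Coin 1 | heads) = 0.01800 / 0.18850 = 0.0955.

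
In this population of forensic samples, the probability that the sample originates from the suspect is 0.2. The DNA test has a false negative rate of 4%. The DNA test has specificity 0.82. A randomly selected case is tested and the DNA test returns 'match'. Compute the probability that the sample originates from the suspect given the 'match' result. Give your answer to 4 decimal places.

Let H be the event that the sample originates from the suspect. P(H) = 0.2, so P(¬H) = 0.8. With E the 'match' result, P(E|H) = 0.96 and P(E|¬H) = 0.18.
P(E) = 0.96·0.2 + 0.18·0.8 = 0.19200 + 0.14400 = 0.33600.
By Bayes' theorem, P(H|E) = 0.19200 / 0.33600 = 0.5714.

P(H | E) ≈ 0.5714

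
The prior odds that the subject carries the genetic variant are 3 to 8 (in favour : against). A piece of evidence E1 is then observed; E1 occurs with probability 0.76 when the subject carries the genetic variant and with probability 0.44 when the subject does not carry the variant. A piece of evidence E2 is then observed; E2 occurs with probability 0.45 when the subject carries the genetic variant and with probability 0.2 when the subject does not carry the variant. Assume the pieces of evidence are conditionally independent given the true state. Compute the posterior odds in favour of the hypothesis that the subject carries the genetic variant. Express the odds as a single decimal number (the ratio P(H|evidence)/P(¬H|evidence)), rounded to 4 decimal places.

Prior odds = 3/8 = 0.37500.
Likelihood ratio for E1 = 0.76/0.44 = 1.7273.
Likelihood ratio for E2 = 0.45/0.2 = 2.2500.
Posterior odds = prior odds × LR₁ × LR₂ = 1.4574.

Posterior odds ≈ 1.4574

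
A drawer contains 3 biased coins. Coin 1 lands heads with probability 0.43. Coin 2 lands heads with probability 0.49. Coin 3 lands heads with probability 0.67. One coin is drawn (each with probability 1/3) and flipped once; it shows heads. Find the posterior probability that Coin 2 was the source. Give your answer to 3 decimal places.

P(heads|C1) = 0.43; P(heads|C2) = 0.49; P(heads|C3) = 0.67.
Prior × likelihood for each source: 0.333333·0.43=0.1433, 0.333333·0.49=0.1633, 0.333333·0.67=0.2233. Summing gives P(heads) = 0.53000.
P(Coin 2 | heads) = 0.1633 / 0.53000 = 0.308.

Posterior probability ≈ 0.308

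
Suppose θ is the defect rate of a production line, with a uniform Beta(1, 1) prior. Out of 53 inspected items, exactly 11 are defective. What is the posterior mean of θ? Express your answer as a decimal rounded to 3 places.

Observing 11 successes and 42 failures updates Beta(1, 1) by adding the success and failure counts to the two shape parameters: α = 1+11 = 12, β = 1+42 = 43.
E[θ | data] = 12/(12+43) = 0.218.

Posterior mean ≈ 0.218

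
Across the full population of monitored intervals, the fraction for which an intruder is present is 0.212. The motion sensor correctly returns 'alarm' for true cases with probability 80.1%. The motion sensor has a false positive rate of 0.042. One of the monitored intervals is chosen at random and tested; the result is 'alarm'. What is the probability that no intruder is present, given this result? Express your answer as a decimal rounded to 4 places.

Let H be the event that an intruder is present. P(H) = 0.212, so P(¬H) = 0.788. With E the 'alarm' result, P(E|H) = 0.801 and P(E|¬H) = 0.042.
P(E) = 0.801·0.212 + 0.042·0.788 = 0.16981 + 0.033096 = 0.20291.
By Bayes' theorem, P(H|E) = 0.16981 / 0.20291 = 0.8369. Hence P(¬H|E) = 1 − 0.8369 = 0.1631.

P(¬H | E) ≈ 0.1631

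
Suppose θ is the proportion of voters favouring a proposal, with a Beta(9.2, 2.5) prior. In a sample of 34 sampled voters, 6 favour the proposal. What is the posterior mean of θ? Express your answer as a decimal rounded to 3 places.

Posterior mean ≈ 0.333

The binomial likelihood is conjugate to the Beta prior: with 6 successes and 28 failures, the posterior is Beta(9.2+6, 2.5+28) = Beta(15.2, 30.5).
Posterior mean = α/(α+β) = 15.2/45.7 = 0.333.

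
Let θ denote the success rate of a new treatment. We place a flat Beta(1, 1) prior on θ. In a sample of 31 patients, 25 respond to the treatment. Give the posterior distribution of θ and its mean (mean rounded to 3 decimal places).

Posterior: Beta(26, 7); mean ≈ 0.788

Observing 25 successes and 6 failures updates Beta(1, 1) by adding the success and failure counts to the two shape parameters: α = 1+25 = 26, β = 1+6 = 7.
Posterior mean = α/(α+β) = 26/33 = 0.788.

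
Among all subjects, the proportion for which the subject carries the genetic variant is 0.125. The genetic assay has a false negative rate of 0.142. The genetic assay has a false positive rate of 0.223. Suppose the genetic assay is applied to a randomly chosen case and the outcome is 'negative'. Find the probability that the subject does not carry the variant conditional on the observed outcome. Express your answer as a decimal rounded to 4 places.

Write H for 'the subject carries the genetic variant'. Prior odds H:¬H = 0.125/0.875 = 0.14286. For the 'negative' outcome, the likelihood ratio is 0.142/0.777 = 0.18275.
Posterior odds = 0.14286 × 0.18275 = 0.026108, so P(H|E) = 0.026108/(1+0.026108) = 0.0254. Then P(¬H|E) = 1 − 0.0254 = 0.9746.

P(¬H | E) ≈ 0.9746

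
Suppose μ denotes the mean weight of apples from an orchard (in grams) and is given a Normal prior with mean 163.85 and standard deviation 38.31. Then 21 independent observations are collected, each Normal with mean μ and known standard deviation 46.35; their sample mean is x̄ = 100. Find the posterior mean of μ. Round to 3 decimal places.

Prior precision 1/τ₀² = 1/38.31² = 0.00068136; data precision n/σ² = 21/46.35² = 0.00977507.
Posterior precision = 0.00068136 + 0.00977507 = 0.0104564.
Posterior mean = (0.00068136·163.85 + 0.00977507·100) / 0.0104564 = 104.161.

Posterior mean ≈ 104.161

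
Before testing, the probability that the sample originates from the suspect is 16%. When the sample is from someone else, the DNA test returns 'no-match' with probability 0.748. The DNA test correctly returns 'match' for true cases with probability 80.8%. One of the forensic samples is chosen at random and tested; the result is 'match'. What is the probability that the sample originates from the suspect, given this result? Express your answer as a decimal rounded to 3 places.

Write H for 'the sample originates from the suspect'. Prior odds H:¬H = 0.16/0.84 = 0.19048. For the 'match' outcome, the likelihood ratio is 0.808/0.252 = 3.2063.
Posterior odds = 0.19048 × 3.2063 = 0.61073, so P(H|E) = 0.61073/(1+0.61073) = 0.379.

P(H | E) ≈ 0.379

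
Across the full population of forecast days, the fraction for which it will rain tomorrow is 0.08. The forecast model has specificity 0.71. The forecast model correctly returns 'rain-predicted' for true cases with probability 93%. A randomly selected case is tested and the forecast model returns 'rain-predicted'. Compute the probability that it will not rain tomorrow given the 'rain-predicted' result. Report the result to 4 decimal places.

Let H be the event that it will rain tomorrow. P(H) = 0.08, so P(¬H) = 0.92. With E the 'rain-predicted' result, P(E|H) = 0.93 and P(E|¬H) = 0.29.
P(E) = 0.93·0.08 + 0.29·0.92 = 0.074400 + 0.26680 = 0.34120.
By Bayes' theorem, P(H|E) = 0.074400 / 0.34120 = 0.2181. Hence P(¬H|E) = 1 − 0.2181 = 0.7819.

P(¬H | E) ≈ 0.7819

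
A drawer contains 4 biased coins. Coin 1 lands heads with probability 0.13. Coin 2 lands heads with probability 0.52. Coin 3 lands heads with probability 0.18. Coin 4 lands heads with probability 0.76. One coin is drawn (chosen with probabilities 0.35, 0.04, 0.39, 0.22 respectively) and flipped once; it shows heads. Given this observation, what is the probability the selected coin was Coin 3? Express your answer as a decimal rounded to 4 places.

Posterior probability ≈ 0.2311

P(heads|C1) = 0.13; P(heads|C2) = 0.52; P(heads|C3) = 0.18; P(heads|C4) = 0.76.
Prior × likelihood for each source: 0.35·0.13=0.04550, 0.04·0.52=0.02080, 0.39·0.18=0.07020, 0.22·0.76=0.1672. Summing gives P(heads) = 0.30370.
P(Coin 3 | heads) = 0.07020 / 0.30370 = 0.2311.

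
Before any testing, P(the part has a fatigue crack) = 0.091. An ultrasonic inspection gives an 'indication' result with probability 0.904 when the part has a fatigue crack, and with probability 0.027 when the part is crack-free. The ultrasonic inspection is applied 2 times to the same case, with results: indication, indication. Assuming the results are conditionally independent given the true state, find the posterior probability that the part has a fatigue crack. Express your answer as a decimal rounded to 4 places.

Posterior P(H) ≈ 0.9912

With H the event that the part has a fatigue crack, the joint likelihood of the observed sequence is P(data|H) = 0.904·0.904 = 0.81722 and P(data|¬H) = 0.027·0.027 = 0.00072900.
Bayes: P(H|data) = 0.091·0.81722 / (0.091·0.81722 + 0.909·0.00072900) = 0.074367/0.075029 = 0.9912.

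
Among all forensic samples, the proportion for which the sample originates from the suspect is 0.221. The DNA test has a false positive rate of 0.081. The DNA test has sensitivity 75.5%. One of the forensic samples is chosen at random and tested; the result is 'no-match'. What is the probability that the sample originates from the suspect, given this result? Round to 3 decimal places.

P(H | E) ≈ 0.070

Write H for 'the sample originates from the suspect'. Prior odds H:¬H = 0.221/0.779 = 0.28370. For the 'no-match' outcome, the likelihood ratio is 0.245/0.919 = 0.26659.
Posterior odds = 0.28370 × 0.26659 = 0.075632, so P(H|E) = 0.075632/(1+0.075632) = 0.070.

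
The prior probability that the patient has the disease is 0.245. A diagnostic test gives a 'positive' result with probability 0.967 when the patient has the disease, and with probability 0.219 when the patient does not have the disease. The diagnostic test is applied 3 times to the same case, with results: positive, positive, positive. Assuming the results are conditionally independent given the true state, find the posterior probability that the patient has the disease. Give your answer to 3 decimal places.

Posterior P(H) ≈ 0.965

With H the event that the patient has the disease, the joint likelihood of the observed sequence is P(data|H) = 0.967·0.967·0.967 = 0.90423 and P(data|¬H) = 0.219·0.219·0.219 = 0.010503.
Bayes: P(H|data) = 0.245·0.90423 / (0.245·0.90423 + 0.755·0.010503) = 0.22154/0.22947 = 0.9654.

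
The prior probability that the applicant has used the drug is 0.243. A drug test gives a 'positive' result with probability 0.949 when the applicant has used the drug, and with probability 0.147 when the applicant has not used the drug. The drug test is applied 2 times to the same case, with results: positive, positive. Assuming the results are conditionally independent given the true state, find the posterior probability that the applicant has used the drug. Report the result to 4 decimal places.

Posterior P(H) ≈ 0.9305

With H the event that the applicant has used the drug, the joint likelihood of the observed sequence is P(data|H) = 0.949·0.949 = 0.90060 and P(data|¬H) = 0.147·0.147 = 0.021609.
Bayes: P(H|data) = 0.243·0.90060 / (0.243·0.90060 + 0.757·0.021609) = 0.21885/0.23520 = 0.9305.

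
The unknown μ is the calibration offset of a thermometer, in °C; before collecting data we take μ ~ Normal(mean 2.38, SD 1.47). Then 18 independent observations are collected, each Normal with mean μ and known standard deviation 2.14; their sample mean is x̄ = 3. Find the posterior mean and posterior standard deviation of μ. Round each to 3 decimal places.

Posterior mean ≈ 2.935; posterior SD ≈ 0.477

With known σ, the Normal prior is conjugate. Weight on the data is w = (n/σ²)/(n/σ² + 1/τ₀²) = 3.93047/(3.93047+0.462770) = 0.89466.
Posterior mean = w·x̄ + (1−w)·μ₀ = 0.89466·3 + 0.10534·2.38 = 2.935. Posterior variance = 1/(3.93047+0.462770) = 0.227622, so SD = 0.477.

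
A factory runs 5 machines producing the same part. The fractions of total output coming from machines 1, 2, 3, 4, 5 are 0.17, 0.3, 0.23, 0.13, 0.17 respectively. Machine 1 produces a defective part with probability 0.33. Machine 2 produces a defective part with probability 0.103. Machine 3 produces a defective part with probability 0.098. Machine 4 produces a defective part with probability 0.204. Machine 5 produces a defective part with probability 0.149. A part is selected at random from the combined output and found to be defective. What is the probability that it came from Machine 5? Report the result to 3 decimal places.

Posterior probability ≈ 0.157

Tabulate prior·likelihood by source: [1] prior 0.17, lik 0.33, product 0.05610; [2] prior 0.3, lik 0.103, product 0.03090; [3] prior 0.23, lik 0.098, product 0.02254; [4] prior 0.13, lik 0.204, product 0.02652; [5] prior 0.17, lik 0.149, product 0.02533.
Normalizing constant = 0.16139; the posterior for Machine 5 is its product over the sum, 0.02533/0.16139 = 0.157.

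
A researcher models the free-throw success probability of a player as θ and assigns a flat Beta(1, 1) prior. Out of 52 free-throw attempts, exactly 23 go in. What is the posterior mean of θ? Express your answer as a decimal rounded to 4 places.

The binomial likelihood is conjugate to the Beta prior: with 23 successes and 29 failures, the posterior is Beta(1+23, 1+29) = Beta(24, 30).
Posterior mean = α/(α+β) = 24/54 = 0.4444.

Posterior mean ≈ 0.4444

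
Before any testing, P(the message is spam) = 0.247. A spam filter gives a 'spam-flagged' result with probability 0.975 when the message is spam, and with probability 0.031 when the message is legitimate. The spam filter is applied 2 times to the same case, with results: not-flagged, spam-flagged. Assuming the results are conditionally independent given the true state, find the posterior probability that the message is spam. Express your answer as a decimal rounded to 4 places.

Posterior P(H) ≈ 0.2102

Let H be the event that the message is spam; start with P(H) = 0.247. P('spam-flagged'|H) = 0.975, P('spam-flagged'|¬H) = 0.031.
Update on result 1 ('not-flagged'): P(H) ← 0.025·0.2470 / (0.025·0.2470 + 0.969·0.7530) = 0.0061750/0.73583 = 0.0084.
Update on result 2 ('spam-flagged'): P(H) ← 0.975·0.0084 / (0.975·0.0084 + 0.031·0.9916) = 0.0081821/0.038922 = 0.2102.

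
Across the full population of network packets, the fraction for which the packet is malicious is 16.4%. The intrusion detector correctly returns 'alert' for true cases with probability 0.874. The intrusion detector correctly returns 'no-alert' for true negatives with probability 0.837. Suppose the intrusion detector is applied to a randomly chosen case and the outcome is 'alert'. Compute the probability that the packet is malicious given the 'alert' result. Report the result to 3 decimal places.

P(H | E) ≈ 0.513

Let H be the event that the packet is malicious. P(H) = 0.164, so P(¬H) = 0.836. With E the 'alert' result, P(E|H) = 0.874 and P(E|¬H) = 0.163.
P(E) = 0.874·0.164 + 0.163·0.836 = 0.14334 + 0.13627 = 0.27960.
By Bayes' theorem, P(H|E) = 0.14334 / 0.27960 = 0.513.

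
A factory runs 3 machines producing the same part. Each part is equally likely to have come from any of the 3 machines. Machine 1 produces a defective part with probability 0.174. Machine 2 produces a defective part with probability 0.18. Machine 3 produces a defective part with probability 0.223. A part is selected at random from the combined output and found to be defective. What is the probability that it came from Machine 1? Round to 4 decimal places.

Posterior probability ≈ 0.3016

Tabulate prior·likelihood by source: [1] prior 0.333333, lik 0.174, product 0.05800; [2] prior 0.333333, lik 0.18, product 0.06000; [3] prior 0.333333, lik 0.223, product 0.07433.
Normalizing constant = 0.19233; the posterior for Machine 1 is its product over the sum, 0.05800/0.19233 = 0.3016.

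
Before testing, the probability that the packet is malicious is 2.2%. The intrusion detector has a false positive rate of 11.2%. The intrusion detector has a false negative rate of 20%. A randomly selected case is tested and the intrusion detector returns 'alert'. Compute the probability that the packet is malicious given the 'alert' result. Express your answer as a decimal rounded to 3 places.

P(H | E) ≈ 0.138

Write H for 'the packet is malicious'. Prior odds H:¬H = 0.022/0.978 = 0.022495. For the 'alert' outcome, the likelihood ratio is 0.8/0.112 = 7.1429.
Posterior odds = 0.022495 × 7.1429 = 0.16068, so P(H|E) = 0.16068/(1+0.16068) = 0.138.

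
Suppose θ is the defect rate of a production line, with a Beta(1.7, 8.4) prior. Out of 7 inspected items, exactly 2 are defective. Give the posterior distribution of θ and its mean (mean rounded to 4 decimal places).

Posterior: Beta(3.7, 13.4); mean ≈ 0.2164

The binomial likelihood is conjugate to the Beta prior: with 2 successes and 5 failures, the posterior is Beta(1.7+2, 8.4+5) = Beta(3.7, 13.4).
Posterior mean = α/(α+β) = 3.7/17.1 = 0.2164.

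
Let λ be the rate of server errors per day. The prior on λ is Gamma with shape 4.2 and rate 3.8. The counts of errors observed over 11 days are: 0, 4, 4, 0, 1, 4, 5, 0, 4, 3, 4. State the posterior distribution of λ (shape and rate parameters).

Posterior: Gamma(shape=33.2, rate=14.8)

Total count ∑xᵢ = 29 over n = 11 days.
Gamma is conjugate to the Poisson likelihood: posterior is Gamma(shape = 4.2+29 = 33.2, rate = 3.8+11 = 14.8).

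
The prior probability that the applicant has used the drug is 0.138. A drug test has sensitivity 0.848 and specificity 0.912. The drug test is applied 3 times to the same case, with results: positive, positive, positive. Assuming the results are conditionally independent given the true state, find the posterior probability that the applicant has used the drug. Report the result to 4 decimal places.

Posterior P(H) ≈ 0.9931

Let H be the event that the applicant has used the drug; start with P(H) = 0.138. P('positive'|H) = 0.848, P('positive'|¬H) = 0.088.
Update on result 1 ('positive'): P(H) ← 0.848·0.1380 / (0.848·0.1380 + 0.088·0.8620) = 0.11702/0.19288 = 0.6067.
Update on result 2 ('positive'): P(H) ← 0.848·0.6067 / (0.848·0.6067 + 0.088·0.3933) = 0.51450/0.54911 = 0.9370.
Update on result 3 ('positive'): P(H) ← 0.848·0.9370 / (0.848·0.9370 + 0.088·0.0630) = 0.79455/0.80010 = 0.9931.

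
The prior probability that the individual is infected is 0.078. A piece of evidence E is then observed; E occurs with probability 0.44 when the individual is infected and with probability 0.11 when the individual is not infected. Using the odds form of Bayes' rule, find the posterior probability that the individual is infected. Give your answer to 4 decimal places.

Posterior probability ≈ 0.2528

Prior odds = 0.078/(1−0.078) = 0.084599. In log-odds, ln(0.084599) = -2.4698.
Add log likelihood ratio: ln(4.0000) = 1.3863.
Posterior log-odds = -1.0835, so posterior odds = exp(-1.0835) = 0.33839. Converting, P(H|E) = 0.33839/1.3384 = 0.2528.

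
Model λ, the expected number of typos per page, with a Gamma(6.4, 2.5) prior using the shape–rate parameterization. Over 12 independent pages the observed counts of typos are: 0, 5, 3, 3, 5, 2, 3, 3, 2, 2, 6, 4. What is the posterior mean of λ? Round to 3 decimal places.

Total count ∑xᵢ = 38 over n = 12 pages.
Gamma is conjugate to the Poisson likelihood: posterior is Gamma(shape = 6.4+38 = 44.4, rate = 2.5+12 = 14.5).
E[λ | data] = 44.4/14.5 = 3.062.

Posterior mean ≈ 3.062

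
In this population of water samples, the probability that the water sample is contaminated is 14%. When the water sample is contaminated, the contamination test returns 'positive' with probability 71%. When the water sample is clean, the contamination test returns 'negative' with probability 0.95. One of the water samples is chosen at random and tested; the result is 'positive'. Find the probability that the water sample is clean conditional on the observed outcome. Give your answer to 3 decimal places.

P(¬H | E) ≈ 0.302

Write H for 'the water sample is contaminated'. Prior odds H:¬H = 0.14/0.86 = 0.16279. For the 'positive' outcome, the likelihood ratio is 0.71/0.05 = 14.200.
Posterior odds = 0.16279 × 14.200 = 2.3116, so P(H|E) = 2.3116/(1+2.3116) = 0.698. Then P(¬H|E) = 1 − 0.698 = 0.302.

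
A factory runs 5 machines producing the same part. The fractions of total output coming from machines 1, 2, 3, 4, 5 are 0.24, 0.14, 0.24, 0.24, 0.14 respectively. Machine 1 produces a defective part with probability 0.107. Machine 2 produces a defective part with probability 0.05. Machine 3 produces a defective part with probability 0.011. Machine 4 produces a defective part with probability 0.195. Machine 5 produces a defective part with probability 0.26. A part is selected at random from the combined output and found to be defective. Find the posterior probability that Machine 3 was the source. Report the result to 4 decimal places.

Posterior probability ≈ 0.0223

P(defective|M1) = 0.107; P(defective|M2) = 0.05; P(defective|M3) = 0.011; P(defective|M4) = 0.195; P(defective|M5) = 0.26.
Prior × likelihood for each source: 0.24·0.107=0.02568, 0.14·0.05=0.007000, 0.24·0.011=0.002640, 0.24·0.195=0.04680, 0.14·0.26=0.03640. Summing gives P(defective) = 0.11852.
P(Machine 3 | defective) = 0.002640 / 0.11852 = 0.0223.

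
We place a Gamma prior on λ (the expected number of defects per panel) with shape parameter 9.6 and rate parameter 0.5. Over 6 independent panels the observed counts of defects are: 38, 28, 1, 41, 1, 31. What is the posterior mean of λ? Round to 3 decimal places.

Posterior mean ≈ 23.015

Total count ∑xᵢ = 140 over n = 6 panels.
Gamma is conjugate to the Poisson likelihood: posterior is Gamma(shape = 9.6+140 = 149.6, rate = 0.5+6 = 6.5).
Posterior mean = shape/rate = 149.6/6.5 = 23.015.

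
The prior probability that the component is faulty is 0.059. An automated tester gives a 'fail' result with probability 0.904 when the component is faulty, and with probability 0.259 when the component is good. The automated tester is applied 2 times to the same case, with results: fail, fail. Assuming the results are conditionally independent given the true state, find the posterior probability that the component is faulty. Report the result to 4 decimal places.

Posterior P(H) ≈ 0.4331

Let H be the event that the component is faulty; start with P(H) = 0.059. P('fail'|H) = 0.904, P('fail'|¬H) = 0.259.
Update on result 1 ('fail'): P(H) ← 0.904·0.0590 / (0.904·0.0590 + 0.259·0.9410) = 0.053336/0.29706 = 0.1795.
Update on result 2 ('fail'): P(H) ← 0.904·0.1795 / (0.904·0.1795 + 0.259·0.8205) = 0.16231/0.37481 = 0.4331.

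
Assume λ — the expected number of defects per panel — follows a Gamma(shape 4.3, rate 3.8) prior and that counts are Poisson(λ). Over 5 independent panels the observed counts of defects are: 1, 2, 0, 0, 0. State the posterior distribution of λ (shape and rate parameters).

Posterior: Gamma(shape=7.3, rate=8.8)

The Poisson likelihood adds the total count to the shape and the number of exposure periods to the rate. Here ∑xᵢ = 3 and n = 5, so shape 4.3→7.3 and rate 3.8→8.8.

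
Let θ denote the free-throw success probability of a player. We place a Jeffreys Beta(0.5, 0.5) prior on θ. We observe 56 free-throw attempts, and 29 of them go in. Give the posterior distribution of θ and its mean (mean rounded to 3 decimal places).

The binomial likelihood is conjugate to the Beta prior: with 29 successes and 27 failures, the posterior is Beta(0.5+29, 0.5+27) = Beta(29.5, 27.5).
E[θ | data] = 29.5/(29.5+27.5) = 0.518.

Posterior: Beta(29.5, 27.5); mean ≈ 0.518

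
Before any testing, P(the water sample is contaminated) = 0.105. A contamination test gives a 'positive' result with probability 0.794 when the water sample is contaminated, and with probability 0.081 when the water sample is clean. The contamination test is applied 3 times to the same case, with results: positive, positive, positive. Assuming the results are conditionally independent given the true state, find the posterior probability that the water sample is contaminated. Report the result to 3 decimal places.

Let H be the event that the water sample is contaminated; start with P(H) = 0.105. P('positive'|H) = 0.794, P('positive'|¬H) = 0.081.
Update on result 1 ('positive'): P(H) ← 0.794·0.1050 / (0.794·0.1050 + 0.081·0.8950) = 0.083370/0.15587 = 0.5349.
Update on result 2 ('positive'): P(H) ← 0.794·0.5349 / (0.794·0.5349 + 0.081·0.4651) = 0.42470/0.46237 = 0.9185.
Update on result 3 ('positive'): P(H) ← 0.794·0.9185 / (0.794·0.9185 + 0.081·0.0815) = 0.72930/0.73590 = 0.9910.

Posterior P(H) ≈ 0.991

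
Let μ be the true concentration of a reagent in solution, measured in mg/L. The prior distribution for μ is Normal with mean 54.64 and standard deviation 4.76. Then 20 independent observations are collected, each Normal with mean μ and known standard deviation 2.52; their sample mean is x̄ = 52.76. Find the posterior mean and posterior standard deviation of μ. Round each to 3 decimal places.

Posterior mean ≈ 52.786; posterior SD ≈ 0.560

With known σ, the Normal prior is conjugate. Weight on the data is w = (n/σ²)/(n/σ² + 1/τ₀²) = 3.14941/(3.14941+0.0441353) = 0.98618.
Posterior mean = w·x̄ + (1−w)·μ₀ = 0.98618·52.76 + 0.013820·54.64 = 52.786. Posterior variance = 1/(3.14941+0.0441353) = 0.313132, so SD = 0.560.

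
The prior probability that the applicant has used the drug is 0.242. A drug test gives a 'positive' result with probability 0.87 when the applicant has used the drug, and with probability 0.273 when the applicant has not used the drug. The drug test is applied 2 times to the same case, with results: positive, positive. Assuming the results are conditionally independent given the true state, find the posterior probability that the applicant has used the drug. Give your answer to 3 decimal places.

Let H be the event that the applicant has used the drug; start with P(H) = 0.242. P('positive'|H) = 0.87, P('positive'|¬H) = 0.273.
Update on result 1 ('positive'): P(H) ← 0.87·0.2420 / (0.87·0.2420 + 0.273·0.7580) = 0.21054/0.41747 = 0.5043.
Update on result 2 ('positive'): P(H) ← 0.87·0.5043 / (0.87·0.5043 + 0.273·0.4957) = 0.43876/0.57408 = 0.7643.

Posterior P(H) ≈ 0.764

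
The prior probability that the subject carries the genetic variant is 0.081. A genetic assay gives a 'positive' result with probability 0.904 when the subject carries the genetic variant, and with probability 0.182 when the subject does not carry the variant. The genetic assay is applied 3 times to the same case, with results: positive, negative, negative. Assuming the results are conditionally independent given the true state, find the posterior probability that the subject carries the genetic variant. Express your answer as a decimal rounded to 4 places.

Let H be the event that the subject carries the genetic variant; start with P(H) = 0.081. P('positive'|H) = 0.904, P('positive'|¬H) = 0.182.
Update on result 1 ('positive'): P(H) ← 0.904·0.0810 / (0.904·0.0810 + 0.182·0.9190) = 0.073224/0.24048 = 0.3045.
Update on result 2 ('negative'): P(H) ← 0.096·0.3045 / (0.096·0.3045 + 0.818·0.6955) = 0.029231/0.59816 = 0.0489.
Update on result 3 ('negative'): P(H) ← 0.096·0.0489 / (0.096·0.0489 + 0.818·0.9511) = 0.0046913/0.78272 = 0.0060.

Posterior P(H) ≈ 0.0060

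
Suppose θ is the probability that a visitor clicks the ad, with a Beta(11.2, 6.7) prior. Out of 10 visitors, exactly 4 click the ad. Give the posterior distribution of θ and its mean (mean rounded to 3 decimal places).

Posterior: Beta(15.2, 12.7); mean ≈ 0.545

Observing 4 successes and 6 failures updates Beta(11.2, 6.7) by adding the success and failure counts to the two shape parameters: α = 11.2+4 = 15.2, β = 6.7+6 = 12.7.
Posterior mean = α/(α+β) = 15.2/27.9 = 0.545.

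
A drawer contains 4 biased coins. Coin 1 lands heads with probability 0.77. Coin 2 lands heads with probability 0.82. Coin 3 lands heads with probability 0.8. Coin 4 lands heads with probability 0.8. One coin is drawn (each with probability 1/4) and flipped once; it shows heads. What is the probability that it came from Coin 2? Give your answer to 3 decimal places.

Tabulate prior·likelihood by source: [1] prior 0.25, lik 0.77, product 0.1925; [2] prior 0.25, lik 0.82, product 0.2050; [3] prior 0.25, lik 0.8, product 0.2000; [4] prior 0.25, lik 0.8, product 0.2000.
Normalizing constant = 0.79750; the posterior for Coin 2 is its product over the sum, 0.2050/0.79750 = 0.257.

Posterior probability ≈ 0.257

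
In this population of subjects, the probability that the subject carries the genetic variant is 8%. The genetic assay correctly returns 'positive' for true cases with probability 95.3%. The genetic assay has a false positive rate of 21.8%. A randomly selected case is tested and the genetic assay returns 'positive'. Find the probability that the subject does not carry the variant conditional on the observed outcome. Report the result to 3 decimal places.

P(¬H | E) ≈ 0.725

Write H for 'the subject carries the genetic variant'. Prior odds H:¬H = 0.08/0.92 = 0.086957. For the 'positive' outcome, the likelihood ratio is 0.953/0.218 = 4.3716.
Posterior odds = 0.086957 × 4.3716 = 0.38014, so P(H|E) = 0.38014/(1+0.38014) = 0.275. Then P(¬H|E) = 1 − 0.275 = 0.725.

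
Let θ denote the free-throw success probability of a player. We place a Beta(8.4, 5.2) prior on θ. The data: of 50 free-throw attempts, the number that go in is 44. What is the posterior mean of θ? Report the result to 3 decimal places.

Posterior mean ≈ 0.824

The binomial likelihood is conjugate to the Beta prior: with 44 successes and 6 failures, the posterior is Beta(8.4+44, 5.2+6) = Beta(52.4, 11.2).
Posterior mean = α/(α+β) = 52.4/63.6 = 0.824.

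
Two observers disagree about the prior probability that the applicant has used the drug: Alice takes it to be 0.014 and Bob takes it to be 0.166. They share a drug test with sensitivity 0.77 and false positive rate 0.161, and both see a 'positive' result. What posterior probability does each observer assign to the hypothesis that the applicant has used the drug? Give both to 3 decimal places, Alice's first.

P('+'|H) = 0.77, P('+'|¬H) = 0.161.
Alice: numerator 0.77·0.014 = 0.010780; evidence = 0.010780+0.161·0.986 = 0.16953; posterior = 0.064.
Bob: numerator 0.77·0.166 = 0.12782; evidence = 0.12782+0.161·0.834 = 0.26209; posterior = 0.488.

Alice: 0.064; Bob: 0.488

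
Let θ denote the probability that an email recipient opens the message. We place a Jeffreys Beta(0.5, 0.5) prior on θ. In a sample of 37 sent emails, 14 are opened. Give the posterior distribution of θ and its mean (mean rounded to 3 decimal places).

Posterior: Beta(14.5, 23.5); mean ≈ 0.382

The binomial likelihood is conjugate to the Beta prior: with 14 successes and 23 failures, the posterior is Beta(0.5+14, 0.5+23) = Beta(14.5, 23.5).
E[θ | data] = 14.5/(14.5+23.5) = 0.382.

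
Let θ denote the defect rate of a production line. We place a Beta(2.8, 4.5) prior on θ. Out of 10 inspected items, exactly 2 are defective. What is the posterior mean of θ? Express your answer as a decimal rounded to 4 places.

The binomial likelihood is conjugate to the Beta prior: with 2 successes and 8 failures, the posterior is Beta(2.8+2, 4.5+8) = Beta(4.8, 12.5).
E[θ | data] = 4.8/(4.8+12.5) = 0.2775.

Posterior mean ≈ 0.2775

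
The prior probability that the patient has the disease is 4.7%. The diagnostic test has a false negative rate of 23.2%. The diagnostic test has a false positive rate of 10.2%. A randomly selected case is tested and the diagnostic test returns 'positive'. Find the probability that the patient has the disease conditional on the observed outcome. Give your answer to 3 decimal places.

P(H | E) ≈ 0.271

Write H for 'the patient has the disease'. Prior odds H:¬H = 0.047/0.953 = 0.049318. For the 'positive' outcome, the likelihood ratio is 0.768/0.102 = 7.5294.
Posterior odds = 0.049318 × 7.5294 = 0.37134, so P(H|E) = 0.37134/(1+0.37134) = 0.271.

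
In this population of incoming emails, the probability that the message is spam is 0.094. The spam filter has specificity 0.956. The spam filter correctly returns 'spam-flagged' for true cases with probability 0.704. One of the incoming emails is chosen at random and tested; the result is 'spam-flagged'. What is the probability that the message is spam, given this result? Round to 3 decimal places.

Let H be the event that the message is spam. P(H) = 0.094, so P(¬H) = 0.906. With E the 'spam-flagged' result, P(E|H) = 0.704 and P(E|¬H) = 0.044.
P(E) = 0.704·0.094 + 0.044·0.906 = 0.066176 + 0.039864 = 0.10604.
By Bayes' theorem, P(H|E) = 0.066176 / 0.10604 = 0.624.

P(H | E) ≈ 0.624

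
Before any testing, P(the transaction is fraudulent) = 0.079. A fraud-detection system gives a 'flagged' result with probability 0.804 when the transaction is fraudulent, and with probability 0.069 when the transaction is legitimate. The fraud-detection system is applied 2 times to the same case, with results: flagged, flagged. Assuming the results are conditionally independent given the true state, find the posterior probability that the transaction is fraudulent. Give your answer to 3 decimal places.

Let H be the event that the transaction is fraudulent; start with P(H) = 0.079. P('flagged'|H) = 0.804, P('flagged'|¬H) = 0.069.
Update on result 1 ('flagged'): P(H) ← 0.804·0.0790 / (0.804·0.0790 + 0.069·0.9210) = 0.063516/0.12707 = 0.4999.
Update on result 2 ('flagged'): P(H) ← 0.804·0.4999 / (0.804·0.4999 + 0.069·0.5001) = 0.40190/0.43640 = 0.9209.

Posterior P(H) ≈ 0.921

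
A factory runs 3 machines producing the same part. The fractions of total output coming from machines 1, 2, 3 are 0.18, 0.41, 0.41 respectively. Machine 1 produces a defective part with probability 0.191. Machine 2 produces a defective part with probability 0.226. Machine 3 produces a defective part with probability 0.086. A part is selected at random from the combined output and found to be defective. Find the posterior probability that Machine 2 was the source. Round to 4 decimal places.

Tabulate prior·likelihood by source: [1] prior 0.18, lik 0.191, product 0.03438; [2] prior 0.41, lik 0.226, product 0.09266; [3] prior 0.41, lik 0.086, product 0.03526.
Normalizing constant = 0.16230; the posterior for Machine 2 is its product over the sum, 0.09266/0.16230 = 0.5709.

Posterior probability ≈ 0.5709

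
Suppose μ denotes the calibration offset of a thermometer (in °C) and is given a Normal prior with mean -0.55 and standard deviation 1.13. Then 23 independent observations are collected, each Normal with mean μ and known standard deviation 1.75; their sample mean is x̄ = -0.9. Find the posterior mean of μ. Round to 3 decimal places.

Posterior mean ≈ -0.867

Prior precision 1/τ₀² = 1/1.13² = 0.783147; data precision n/σ² = 23/1.75² = 7.51020.
Posterior precision = 0.783147 + 7.51020 = 8.29335.
Posterior mean = (0.783147·-0.55 + 7.51020·-0.9) / 8.29335 = -0.867.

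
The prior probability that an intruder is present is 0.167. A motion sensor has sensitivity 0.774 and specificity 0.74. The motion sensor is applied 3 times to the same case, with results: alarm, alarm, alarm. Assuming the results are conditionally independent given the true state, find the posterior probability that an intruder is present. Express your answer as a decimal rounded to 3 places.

Posterior P(H) ≈ 0.841

Let H be the event that an intruder is present; start with P(H) = 0.167. P('alarm'|H) = 0.774, P('alarm'|¬H) = 0.26.
Update on result 1 ('alarm'): P(H) ← 0.774·0.1670 / (0.774·0.1670 + 0.26·0.8330) = 0.12926/0.34584 = 0.3738.
Update on result 2 ('alarm'): P(H) ← 0.774·0.3738 / (0.774·0.3738 + 0.26·0.6262) = 0.28928/0.45211 = 0.6399.
Update on result 3 ('alarm'): P(H) ← 0.774·0.6399 / (0.774·0.6399 + 0.26·0.3601) = 0.49525/0.58889 = 0.8410.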